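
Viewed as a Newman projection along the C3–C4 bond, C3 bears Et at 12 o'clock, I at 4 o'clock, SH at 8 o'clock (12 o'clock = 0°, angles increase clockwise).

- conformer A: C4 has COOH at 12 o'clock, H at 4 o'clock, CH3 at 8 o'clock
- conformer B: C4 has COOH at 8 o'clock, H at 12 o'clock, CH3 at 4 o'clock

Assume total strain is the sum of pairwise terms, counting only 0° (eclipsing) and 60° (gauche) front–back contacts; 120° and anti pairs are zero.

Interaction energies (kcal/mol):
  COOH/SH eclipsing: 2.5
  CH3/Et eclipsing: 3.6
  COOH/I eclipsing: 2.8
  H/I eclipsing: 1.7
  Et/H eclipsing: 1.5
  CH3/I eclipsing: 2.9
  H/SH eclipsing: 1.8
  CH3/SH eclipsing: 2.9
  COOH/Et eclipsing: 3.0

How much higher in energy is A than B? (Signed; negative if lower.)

+0.7 kcal/mol

A (eclipsed): Et–COOH eclipsed, I–H eclipsed, SH–CH3 eclipsed; 3.0 + 1.7 + 2.9 = 7.6 kcal/mol.
B (eclipsed): Et–H eclipsed, I–CH3 eclipsed, SH–COOH eclipsed; 1.5 + 2.9 + 2.5 = 6.9 kcal/mol.
E(A) − E(B) = 7.6 − 6.9 = +0.7 kcal/mol.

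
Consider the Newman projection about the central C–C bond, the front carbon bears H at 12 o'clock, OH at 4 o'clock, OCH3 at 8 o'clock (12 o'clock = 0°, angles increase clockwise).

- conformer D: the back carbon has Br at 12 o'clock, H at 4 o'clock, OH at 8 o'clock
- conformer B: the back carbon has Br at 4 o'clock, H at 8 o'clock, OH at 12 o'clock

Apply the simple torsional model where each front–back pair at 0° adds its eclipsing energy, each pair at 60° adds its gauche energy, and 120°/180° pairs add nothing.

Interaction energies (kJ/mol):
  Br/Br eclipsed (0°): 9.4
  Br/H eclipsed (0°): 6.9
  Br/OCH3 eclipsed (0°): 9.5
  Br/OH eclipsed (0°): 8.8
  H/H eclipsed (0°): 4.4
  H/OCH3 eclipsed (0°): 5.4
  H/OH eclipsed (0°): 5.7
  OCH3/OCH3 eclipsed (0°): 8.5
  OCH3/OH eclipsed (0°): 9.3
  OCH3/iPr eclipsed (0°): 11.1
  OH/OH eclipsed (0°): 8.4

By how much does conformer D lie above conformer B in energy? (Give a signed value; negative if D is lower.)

D (eclipsed): H(0°)/Br(0°) eclipsed 6.9; OH(120°)/H(120°) eclipsed 5.7; OCH3(240°)/OH(240°) eclipsed 9.3 → 21.9 kJ/mol.
B (eclipsed): H(0°)/OH(0°) eclipsed 5.7; OH(120°)/Br(120°) eclipsed 8.8; OCH3(240°)/H(240°) eclipsed 5.4 → 19.9 kJ/mol.
E(D) − E(B) = 21.9 − 19.9 = +2.0 kJ/mol.

+2.0 kJ/mol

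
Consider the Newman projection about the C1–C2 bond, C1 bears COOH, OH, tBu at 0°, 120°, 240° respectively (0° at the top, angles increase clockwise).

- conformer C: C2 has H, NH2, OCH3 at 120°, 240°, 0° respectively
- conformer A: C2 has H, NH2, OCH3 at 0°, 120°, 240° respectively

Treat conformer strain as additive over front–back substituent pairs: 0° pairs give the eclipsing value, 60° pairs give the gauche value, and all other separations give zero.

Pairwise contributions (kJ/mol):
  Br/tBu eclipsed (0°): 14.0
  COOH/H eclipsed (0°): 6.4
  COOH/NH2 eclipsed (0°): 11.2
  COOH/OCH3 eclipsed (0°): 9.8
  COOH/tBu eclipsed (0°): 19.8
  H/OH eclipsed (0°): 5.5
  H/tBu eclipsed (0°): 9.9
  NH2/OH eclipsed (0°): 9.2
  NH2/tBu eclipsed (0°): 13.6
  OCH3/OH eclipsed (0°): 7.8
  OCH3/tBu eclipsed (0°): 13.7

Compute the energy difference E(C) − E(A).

-0.4 kJ/mol

C (eclipsed): COOH–OCH3 eclipsed, OH–H eclipsed, tBu–NH2 eclipsed; 9.8 + 5.5 + 13.6 = 28.9 kJ/mol.
A (eclipsed): COOH–H eclipsed, OH–NH2 eclipsed, tBu–OCH3 eclipsed; 6.4 + 9.2 + 13.7 = 29.3 kJ/mol.
E(C) − E(A) = 28.9 − 29.3 = -0.4 kJ/mol.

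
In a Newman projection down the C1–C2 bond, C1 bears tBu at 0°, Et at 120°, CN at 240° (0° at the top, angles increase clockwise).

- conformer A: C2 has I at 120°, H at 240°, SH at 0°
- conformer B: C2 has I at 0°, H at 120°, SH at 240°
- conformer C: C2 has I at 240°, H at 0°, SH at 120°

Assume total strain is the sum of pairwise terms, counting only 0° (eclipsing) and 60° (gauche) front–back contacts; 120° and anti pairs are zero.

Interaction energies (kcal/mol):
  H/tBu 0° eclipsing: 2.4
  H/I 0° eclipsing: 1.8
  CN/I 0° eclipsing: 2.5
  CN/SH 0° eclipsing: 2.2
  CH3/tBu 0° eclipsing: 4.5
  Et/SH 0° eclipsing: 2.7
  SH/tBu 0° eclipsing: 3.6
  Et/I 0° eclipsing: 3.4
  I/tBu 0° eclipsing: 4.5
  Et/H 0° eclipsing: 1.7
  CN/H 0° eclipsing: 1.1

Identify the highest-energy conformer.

A (eclipsed): tBu–SH eclipsed, Et–I eclipsed, CN–H eclipsed; 3.6 + 3.4 + 1.1 = 8.1 kcal/mol.
B (eclipsed): tBu–I eclipsed, Et–H eclipsed, CN–SH eclipsed; 4.5 + 1.7 + 2.2 = 8.4 kcal/mol.
C (eclipsed): tBu–H eclipsed, Et–SH eclipsed, CN–I eclipsed; 2.4 + 2.7 + 2.5 = 7.6 kcal/mol.
B has the highest total (8.4 kcal/mol).

B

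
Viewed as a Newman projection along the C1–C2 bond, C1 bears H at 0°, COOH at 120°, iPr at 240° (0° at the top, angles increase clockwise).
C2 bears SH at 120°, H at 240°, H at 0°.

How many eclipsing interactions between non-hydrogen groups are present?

1

Non-H eclipsing pairs: COOH(120°)/SH(120°) — 1 interaction.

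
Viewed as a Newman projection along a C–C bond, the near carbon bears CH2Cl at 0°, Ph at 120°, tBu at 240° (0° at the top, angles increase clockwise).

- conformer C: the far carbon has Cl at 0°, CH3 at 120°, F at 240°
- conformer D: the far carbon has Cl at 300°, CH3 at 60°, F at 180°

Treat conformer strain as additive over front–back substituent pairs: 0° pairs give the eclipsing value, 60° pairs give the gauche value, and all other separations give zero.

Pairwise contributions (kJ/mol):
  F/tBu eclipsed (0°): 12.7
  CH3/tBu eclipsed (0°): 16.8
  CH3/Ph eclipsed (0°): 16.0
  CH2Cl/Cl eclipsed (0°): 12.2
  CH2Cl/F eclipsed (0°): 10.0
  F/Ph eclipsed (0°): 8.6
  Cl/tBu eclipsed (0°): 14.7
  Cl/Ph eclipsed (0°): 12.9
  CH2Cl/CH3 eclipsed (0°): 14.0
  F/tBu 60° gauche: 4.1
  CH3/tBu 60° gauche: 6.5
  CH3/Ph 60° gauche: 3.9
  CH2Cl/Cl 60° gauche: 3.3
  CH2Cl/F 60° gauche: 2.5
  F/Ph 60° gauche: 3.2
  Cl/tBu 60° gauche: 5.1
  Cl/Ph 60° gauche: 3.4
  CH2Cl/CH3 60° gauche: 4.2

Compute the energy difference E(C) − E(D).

C (eclipsed): CH2Cl(0°)/Cl(0°) eclipsed 12.2; Ph(120°)/CH3(120°) eclipsed 16.0; tBu(240°)/F(240°) eclipsed 12.7 → 40.9 kJ/mol.
D (staggered): CH2Cl(0°)/Cl(300°) gauche 3.3; CH2Cl(0°)/CH3(60°) gauche 4.2; Ph(120°)/CH3(60°) gauche 3.9; Ph(120°)/F(180°) gauche 3.2; tBu(240°)/Cl(300°) gauche 5.1; tBu(240°)/F(180°) gauche 4.1 → 23.8 kJ/mol.
E(C) − E(D) = 40.9 − 23.8 = +17.1 kJ/mol.

+17.1 kJ/mol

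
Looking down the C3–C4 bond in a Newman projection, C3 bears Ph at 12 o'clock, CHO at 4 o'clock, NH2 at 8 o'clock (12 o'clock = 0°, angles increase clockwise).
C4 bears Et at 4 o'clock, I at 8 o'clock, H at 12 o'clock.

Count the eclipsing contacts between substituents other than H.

Non-H eclipsing pairs: CHO(120°)/Et(120°); NH2(240°)/I(240°) — 2 interactions.

2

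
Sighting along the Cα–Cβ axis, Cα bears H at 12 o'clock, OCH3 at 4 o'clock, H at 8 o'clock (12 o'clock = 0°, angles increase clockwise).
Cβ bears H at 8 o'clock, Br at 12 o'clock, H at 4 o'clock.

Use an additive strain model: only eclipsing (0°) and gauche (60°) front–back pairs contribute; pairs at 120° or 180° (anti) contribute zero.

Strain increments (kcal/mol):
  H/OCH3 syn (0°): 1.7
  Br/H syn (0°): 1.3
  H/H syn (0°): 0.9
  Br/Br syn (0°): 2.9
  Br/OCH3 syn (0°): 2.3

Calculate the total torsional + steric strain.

3.9 kcal/mol

This conformer (eclipsed): H–Br eclipsed, OCH3–H eclipsed, H–H eclipsed; 1.3 + 1.7 + 0.9 = 3.9 kcal/mol.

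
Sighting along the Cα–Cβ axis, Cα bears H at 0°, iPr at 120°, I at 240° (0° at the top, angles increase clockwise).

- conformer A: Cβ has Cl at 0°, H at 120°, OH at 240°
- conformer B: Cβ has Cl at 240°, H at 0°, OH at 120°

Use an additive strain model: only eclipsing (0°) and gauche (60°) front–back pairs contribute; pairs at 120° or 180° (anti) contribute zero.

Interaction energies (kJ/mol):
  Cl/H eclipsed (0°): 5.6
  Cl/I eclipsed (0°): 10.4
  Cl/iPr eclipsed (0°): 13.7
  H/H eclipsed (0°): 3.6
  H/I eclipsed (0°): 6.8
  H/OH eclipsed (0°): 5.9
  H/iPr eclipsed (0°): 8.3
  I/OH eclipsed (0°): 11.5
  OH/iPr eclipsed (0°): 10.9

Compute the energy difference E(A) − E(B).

A is eclipsed. H at 0° is eclipsed with Cl at 0° (5.6); iPr at 120° is eclipsed with H at 120° (8.3); I at 240° is eclipsed with OH at 240° (11.5). Total 25.4 kJ/mol.
B is eclipsed. H at 0° is eclipsed with H at 0° (3.6); iPr at 120° is eclipsed with OH at 120° (10.9); I at 240° is eclipsed with Cl at 240° (10.4). Total 24.9 kJ/mol.
E(A) − E(B) = 25.4 − 24.9 = +0.5 kJ/mol.

+0.5 kJ/mol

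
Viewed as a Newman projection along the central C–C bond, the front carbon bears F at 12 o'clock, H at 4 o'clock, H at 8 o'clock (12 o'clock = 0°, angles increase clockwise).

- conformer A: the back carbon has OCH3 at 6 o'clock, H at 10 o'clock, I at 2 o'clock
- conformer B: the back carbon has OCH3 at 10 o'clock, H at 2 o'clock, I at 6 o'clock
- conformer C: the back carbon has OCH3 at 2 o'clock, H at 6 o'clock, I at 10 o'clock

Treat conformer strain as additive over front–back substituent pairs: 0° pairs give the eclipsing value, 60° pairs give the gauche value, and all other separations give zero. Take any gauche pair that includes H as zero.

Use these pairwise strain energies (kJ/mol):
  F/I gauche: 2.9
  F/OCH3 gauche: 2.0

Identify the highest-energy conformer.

A (staggered): F(0°)/I(60°) gauche 2.9 → 2.9 kJ/mol.
B (staggered): F(0°)/OCH3(300°) gauche 2.0 → 2.0 kJ/mol.
C (staggered): F(0°)/OCH3(60°) gauche 2.0; F(0°)/I(300°) gauche 2.9 → 4.9 kJ/mol.
C has the highest total (4.9 kJ/mol).

C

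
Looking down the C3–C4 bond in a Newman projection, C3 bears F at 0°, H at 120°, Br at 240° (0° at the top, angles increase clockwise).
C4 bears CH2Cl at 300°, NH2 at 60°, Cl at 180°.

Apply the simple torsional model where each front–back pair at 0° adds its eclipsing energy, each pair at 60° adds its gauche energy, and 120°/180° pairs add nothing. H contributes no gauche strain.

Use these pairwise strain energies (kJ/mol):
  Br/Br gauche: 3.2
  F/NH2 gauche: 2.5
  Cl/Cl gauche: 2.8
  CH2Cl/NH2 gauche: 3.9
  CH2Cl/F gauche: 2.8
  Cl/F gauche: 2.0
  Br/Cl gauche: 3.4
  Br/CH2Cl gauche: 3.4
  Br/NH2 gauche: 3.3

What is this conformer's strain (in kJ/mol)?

12.1 kJ/mol

This conformer (staggered): F–CH2Cl gauche, F–NH2 gauche, Br–CH2Cl gauche, Br–Cl gauche; 2.8 + 2.5 + 3.4 + 3.4 = 12.1 kJ/mol.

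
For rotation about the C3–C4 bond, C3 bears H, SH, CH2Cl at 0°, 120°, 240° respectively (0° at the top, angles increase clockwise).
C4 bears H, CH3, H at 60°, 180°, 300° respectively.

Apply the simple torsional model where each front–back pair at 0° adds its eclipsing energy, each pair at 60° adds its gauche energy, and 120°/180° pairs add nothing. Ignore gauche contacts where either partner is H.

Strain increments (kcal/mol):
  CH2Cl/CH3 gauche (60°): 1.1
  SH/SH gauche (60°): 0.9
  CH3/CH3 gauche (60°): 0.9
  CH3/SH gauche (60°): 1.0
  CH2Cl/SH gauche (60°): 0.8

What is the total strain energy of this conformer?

This conformer (staggered): SH(120°)/CH3(180°) gauche 1.0; CH2Cl(240°)/CH3(180°) gauche 1.1 → 2.1 kcal/mol.

2.1 kcal/mol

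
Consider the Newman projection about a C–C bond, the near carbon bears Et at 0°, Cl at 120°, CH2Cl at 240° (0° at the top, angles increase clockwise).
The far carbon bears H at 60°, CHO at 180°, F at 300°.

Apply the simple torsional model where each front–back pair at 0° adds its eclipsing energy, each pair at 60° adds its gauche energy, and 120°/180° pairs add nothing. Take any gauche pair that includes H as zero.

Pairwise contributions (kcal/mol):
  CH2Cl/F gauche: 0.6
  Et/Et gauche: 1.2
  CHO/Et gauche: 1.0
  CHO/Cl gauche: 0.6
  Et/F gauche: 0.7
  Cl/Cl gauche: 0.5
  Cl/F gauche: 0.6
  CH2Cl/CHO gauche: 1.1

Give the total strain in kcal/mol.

3.0 kcal/mol

This conformer is staggered. Et at 0° is gauche with F at 300° (0.7); Cl at 120° is gauche with CHO at 180° (0.6); CH2Cl at 240° is gauche with CHO at 180° (1.1); CH2Cl at 240° is gauche with F at 300° (0.6). Total 3.0 kcal/mol.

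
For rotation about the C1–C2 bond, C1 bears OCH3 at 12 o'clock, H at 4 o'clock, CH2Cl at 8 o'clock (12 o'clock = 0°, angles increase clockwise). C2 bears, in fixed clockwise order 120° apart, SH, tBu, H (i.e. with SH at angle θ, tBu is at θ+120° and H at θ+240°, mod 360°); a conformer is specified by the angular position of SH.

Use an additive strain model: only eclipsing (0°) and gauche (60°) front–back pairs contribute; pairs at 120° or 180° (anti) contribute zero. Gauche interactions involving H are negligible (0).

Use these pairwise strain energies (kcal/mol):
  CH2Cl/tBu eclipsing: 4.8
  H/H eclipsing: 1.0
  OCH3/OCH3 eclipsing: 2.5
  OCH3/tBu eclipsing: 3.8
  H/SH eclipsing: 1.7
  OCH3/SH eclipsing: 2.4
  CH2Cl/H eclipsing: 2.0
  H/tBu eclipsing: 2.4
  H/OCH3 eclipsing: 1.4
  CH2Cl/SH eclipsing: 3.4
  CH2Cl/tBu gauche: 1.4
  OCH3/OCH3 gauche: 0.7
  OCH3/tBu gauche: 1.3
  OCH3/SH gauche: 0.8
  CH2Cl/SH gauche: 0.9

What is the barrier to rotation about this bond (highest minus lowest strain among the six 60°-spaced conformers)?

6.0 kcal/mol

SH at 0° (eclipsed): OCH3(0°)/SH(0°) eclipsed 2.4; H(120°)/tBu(120°) eclipsed 2.4; CH2Cl(240°)/H(240°) eclipsed 2.0 → 6.8 kcal/mol.
SH at 60° (staggered): OCH3(0°)/SH(60°) gauche 0.8; CH2Cl(240°)/tBu(180°) gauche 1.4 → 2.2 kcal/mol.
SH at 120° (eclipsed): OCH3(0°)/H(0°) eclipsed 1.4; H(120°)/SH(120°) eclipsed 1.7; CH2Cl(240°)/tBu(240°) eclipsed 4.8 → 7.9 kcal/mol.
SH at 180° (staggered): OCH3(0°)/tBu(300°) gauche 1.3; CH2Cl(240°)/SH(180°) gauche 0.9; CH2Cl(240°)/tBu(300°) gauche 1.4 → 3.6 kcal/mol.
SH at 240° (eclipsed): OCH3(0°)/tBu(0°) eclipsed 3.8; H(120°)/H(120°) eclipsed 1.0; CH2Cl(240°)/SH(240°) eclipsed 3.4 → 8.2 kcal/mol.
SH at 300° (staggered): OCH3(0°)/SH(300°) gauche 0.8; OCH3(0°)/tBu(60°) gauche 1.3; CH2Cl(240°)/SH(300°) gauche 0.9 → 3.0 kcal/mol.
Max at 240° (8.2 kcal/mol), min at 60° (2.2 kcal/mol); barrier = 6.0 kcal/mol.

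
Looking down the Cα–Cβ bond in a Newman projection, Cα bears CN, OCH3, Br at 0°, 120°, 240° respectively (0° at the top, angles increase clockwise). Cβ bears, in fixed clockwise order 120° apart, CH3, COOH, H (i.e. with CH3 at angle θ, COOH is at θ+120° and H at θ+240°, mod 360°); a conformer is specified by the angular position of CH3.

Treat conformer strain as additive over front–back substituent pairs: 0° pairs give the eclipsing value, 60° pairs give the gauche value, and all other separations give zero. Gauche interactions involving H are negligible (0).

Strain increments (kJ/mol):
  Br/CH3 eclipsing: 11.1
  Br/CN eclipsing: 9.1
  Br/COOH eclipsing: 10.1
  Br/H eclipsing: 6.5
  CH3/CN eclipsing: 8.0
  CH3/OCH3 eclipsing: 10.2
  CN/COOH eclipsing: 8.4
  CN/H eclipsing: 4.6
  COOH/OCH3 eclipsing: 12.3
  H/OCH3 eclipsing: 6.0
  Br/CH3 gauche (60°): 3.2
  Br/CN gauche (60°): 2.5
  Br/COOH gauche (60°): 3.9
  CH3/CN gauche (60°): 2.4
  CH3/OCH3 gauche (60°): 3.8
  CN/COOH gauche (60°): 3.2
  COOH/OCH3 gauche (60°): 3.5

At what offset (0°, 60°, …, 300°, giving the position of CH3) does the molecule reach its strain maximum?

0°

CH3 at 0° (eclipsed): CN(0°)/CH3(0°) eclipsed 8.0; OCH3(120°)/COOH(120°) eclipsed 12.3; Br(240°)/H(240°) eclipsed 6.5 → 26.8 kJ/mol.
CH3 at 60° (staggered): CN(0°)/CH3(60°) gauche 2.4; OCH3(120°)/CH3(60°) gauche 3.8; OCH3(120°)/COOH(180°) gauche 3.5; Br(240°)/COOH(180°) gauche 3.9 → 13.6 kJ/mol.
CH3 at 120° (eclipsed): CN(0°)/H(0°) eclipsed 4.6; OCH3(120°)/CH3(120°) eclipsed 10.2; Br(240°)/COOH(240°) eclipsed 10.1 → 24.9 kJ/mol.
CH3 at 180° (staggered): CN(0°)/COOH(300°) gauche 3.2; OCH3(120°)/CH3(180°) gauche 3.8; Br(240°)/CH3(180°) gauche 3.2; Br(240°)/COOH(300°) gauche 3.9 → 14.1 kJ/mol.
CH3 at 240° (eclipsed): CN(0°)/COOH(0°) eclipsed 8.4; OCH3(120°)/H(120°) eclipsed 6.0; Br(240°)/CH3(240°) eclipsed 11.1 → 25.5 kJ/mol.
CH3 at 300° (staggered): CN(0°)/CH3(300°) gauche 2.4; CN(0°)/COOH(60°) gauche 3.2; OCH3(120°)/COOH(60°) gauche 3.5; Br(240°)/CH3(300°) gauche 3.2 → 12.3 kJ/mol.
The maximum (26.8 kJ/mol) occurs with CH3 at 0°.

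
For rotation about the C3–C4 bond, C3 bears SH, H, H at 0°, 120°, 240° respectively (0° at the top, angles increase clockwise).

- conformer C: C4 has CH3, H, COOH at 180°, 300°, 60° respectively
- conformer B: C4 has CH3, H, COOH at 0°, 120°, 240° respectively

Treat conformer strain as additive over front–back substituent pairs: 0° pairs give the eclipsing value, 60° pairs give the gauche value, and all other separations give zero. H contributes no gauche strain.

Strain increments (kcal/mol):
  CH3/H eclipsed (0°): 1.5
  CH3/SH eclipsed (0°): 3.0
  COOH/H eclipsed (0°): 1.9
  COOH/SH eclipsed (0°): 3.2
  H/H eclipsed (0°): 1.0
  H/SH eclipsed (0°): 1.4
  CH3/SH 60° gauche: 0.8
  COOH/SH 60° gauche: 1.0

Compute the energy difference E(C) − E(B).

C (staggered): SH(0°)/COOH(60°) gauche 1.0 → 1.0 kcal/mol.
B (eclipsed): SH(0°)/CH3(0°) eclipsed 3.0; H(120°)/H(120°) eclipsed 1.0; H(240°)/COOH(240°) eclipsed 1.9 → 5.9 kcal/mol.
E(C) − E(B) = 1.0 − 5.9 = -4.9 kcal/mol.

-4.9 kcal/mol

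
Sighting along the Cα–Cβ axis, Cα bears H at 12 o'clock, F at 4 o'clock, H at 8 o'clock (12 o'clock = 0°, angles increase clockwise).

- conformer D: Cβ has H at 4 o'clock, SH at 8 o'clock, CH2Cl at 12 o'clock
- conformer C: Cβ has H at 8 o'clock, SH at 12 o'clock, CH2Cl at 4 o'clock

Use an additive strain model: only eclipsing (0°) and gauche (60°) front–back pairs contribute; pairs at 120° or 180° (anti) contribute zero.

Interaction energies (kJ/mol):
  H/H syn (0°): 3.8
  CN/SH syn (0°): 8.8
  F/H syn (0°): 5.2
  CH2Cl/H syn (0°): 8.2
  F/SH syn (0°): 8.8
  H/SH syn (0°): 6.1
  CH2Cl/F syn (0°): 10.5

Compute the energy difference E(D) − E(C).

D (eclipsed): H–CH2Cl eclipsed, F–H eclipsed, H–SH eclipsed; 8.2 + 5.2 + 6.1 = 19.5 kJ/mol.
C (eclipsed): H–SH eclipsed, F–CH2Cl eclipsed, H–H eclipsed; 6.1 + 10.5 + 3.8 = 20.4 kJ/mol.
E(D) − E(C) = 19.5 − 20.4 = -0.9 kJ/mol.

-0.9 kJ/mol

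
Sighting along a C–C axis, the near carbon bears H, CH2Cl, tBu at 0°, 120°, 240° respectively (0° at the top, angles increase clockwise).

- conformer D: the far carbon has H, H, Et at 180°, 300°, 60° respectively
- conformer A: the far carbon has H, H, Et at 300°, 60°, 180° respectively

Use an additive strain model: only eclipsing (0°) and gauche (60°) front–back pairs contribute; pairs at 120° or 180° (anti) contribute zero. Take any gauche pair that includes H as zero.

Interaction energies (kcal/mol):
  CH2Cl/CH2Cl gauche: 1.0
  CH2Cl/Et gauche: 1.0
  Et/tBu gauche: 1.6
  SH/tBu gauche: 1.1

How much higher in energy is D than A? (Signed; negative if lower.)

-1.6 kcal/mol

D (staggered): CH2Cl–Et gauche; 1.0 = 1.0 kcal/mol.
A (staggered): CH2Cl–Et gauche, tBu–Et gauche; 1.0 + 1.6 = 2.6 kcal/mol.
E(D) − E(A) = 1.0 − 2.6 = -1.6 kcal/mol.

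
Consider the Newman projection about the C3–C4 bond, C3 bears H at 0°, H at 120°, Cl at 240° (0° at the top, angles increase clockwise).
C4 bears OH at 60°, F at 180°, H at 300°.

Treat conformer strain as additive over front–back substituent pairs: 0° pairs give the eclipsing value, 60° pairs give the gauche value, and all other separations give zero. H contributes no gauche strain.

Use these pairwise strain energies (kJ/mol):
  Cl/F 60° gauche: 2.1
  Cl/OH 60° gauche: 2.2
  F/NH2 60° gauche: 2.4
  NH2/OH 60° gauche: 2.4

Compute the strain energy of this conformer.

This conformer (staggered): Cl–F gauche; 2.1 = 2.1 kJ/mol.

2.1 kJ/mol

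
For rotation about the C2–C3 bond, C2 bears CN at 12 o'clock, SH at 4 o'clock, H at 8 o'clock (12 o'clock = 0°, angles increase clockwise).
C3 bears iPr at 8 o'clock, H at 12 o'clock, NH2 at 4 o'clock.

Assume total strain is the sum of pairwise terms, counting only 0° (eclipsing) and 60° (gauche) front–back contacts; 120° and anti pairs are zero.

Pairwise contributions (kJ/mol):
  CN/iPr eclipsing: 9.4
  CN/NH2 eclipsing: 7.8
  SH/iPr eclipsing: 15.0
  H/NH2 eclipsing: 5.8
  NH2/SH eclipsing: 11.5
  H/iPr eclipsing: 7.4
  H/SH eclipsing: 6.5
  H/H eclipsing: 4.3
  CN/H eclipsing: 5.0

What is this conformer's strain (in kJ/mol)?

This conformer (eclipsed): CN(0°)/H(0°) eclipsed 5.0; SH(120°)/NH2(120°) eclipsed 11.5; H(240°)/iPr(240°) eclipsed 7.4 → 23.9 kJ/mol.

23.9 kJ/mol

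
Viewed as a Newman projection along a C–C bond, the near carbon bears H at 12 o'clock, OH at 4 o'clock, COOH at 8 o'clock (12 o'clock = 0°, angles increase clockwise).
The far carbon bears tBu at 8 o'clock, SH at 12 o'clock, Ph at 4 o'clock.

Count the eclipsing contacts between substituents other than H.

Non-H eclipsing pairs: OH(120°)/Ph(120°); COOH(240°)/tBu(240°) — 2 interactions.

2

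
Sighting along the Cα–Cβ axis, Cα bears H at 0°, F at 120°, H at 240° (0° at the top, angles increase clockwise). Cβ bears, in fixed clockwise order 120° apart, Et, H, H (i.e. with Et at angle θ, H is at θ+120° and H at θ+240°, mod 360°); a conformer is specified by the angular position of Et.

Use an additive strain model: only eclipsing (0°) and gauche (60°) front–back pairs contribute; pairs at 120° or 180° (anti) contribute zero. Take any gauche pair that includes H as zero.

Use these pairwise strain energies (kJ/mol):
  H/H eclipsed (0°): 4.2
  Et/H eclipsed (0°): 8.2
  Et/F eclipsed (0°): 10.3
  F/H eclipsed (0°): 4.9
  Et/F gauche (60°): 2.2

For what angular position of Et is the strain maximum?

120°

Et at 0° (eclipsed): H(0°)/Et(0°) eclipsed 8.2; F(120°)/H(120°) eclipsed 4.9; H(240°)/H(240°) eclipsed 4.2 → 17.3 kJ/mol.
Et at 60° (staggered): F(120°)/Et(60°) gauche 2.2 → 2.2 kJ/mol.
Et at 120° (eclipsed): H(0°)/H(0°) eclipsed 4.2; F(120°)/Et(120°) eclipsed 10.3; H(240°)/H(240°) eclipsed 4.2 → 18.7 kJ/mol.
Et at 180° (staggered): F(120°)/Et(180°) gauche 2.2 → 2.2 kJ/mol.
Et at 240° (eclipsed): H(0°)/H(0°) eclipsed 4.2; F(120°)/H(120°) eclipsed 4.9; H(240°)/Et(240°) eclipsed 8.2 → 17.3 kJ/mol.
Et at 300° (staggered): no non-H gauche contacts → 0.0 kJ/mol.
The maximum (18.7 kJ/mol) occurs with Et at 120°.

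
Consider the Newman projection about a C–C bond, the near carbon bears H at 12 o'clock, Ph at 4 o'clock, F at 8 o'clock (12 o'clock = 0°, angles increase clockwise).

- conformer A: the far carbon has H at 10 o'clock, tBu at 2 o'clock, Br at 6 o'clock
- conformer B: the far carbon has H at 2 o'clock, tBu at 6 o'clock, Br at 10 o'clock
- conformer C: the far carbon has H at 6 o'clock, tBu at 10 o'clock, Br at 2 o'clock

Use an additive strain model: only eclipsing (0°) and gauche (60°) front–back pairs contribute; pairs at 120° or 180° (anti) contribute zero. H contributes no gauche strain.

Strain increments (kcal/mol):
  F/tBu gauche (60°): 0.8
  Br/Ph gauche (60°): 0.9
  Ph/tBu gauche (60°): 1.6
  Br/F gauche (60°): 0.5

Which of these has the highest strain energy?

A

A (staggered): Ph–tBu gauche, Ph–Br gauche, F–Br gauche; 1.6 + 0.9 + 0.5 = 3.0 kcal/mol.
B (staggered): Ph–tBu gauche, F–tBu gauche, F–Br gauche; 1.6 + 0.8 + 0.5 = 2.9 kcal/mol.
C (staggered): Ph–Br gauche, F–tBu gauche; 0.9 + 0.8 = 1.7 kcal/mol.
A has the highest total (3.0 kcal/mol).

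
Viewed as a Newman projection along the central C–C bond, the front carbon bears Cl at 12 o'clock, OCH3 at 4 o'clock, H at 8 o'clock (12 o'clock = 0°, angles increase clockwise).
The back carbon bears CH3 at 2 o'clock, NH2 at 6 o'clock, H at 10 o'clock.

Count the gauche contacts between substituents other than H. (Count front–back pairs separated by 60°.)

Non-H gauche pairs: Cl(0°)/CH3(60°); OCH3(120°)/CH3(60°); OCH3(120°)/NH2(180°) — 3 interactions.

3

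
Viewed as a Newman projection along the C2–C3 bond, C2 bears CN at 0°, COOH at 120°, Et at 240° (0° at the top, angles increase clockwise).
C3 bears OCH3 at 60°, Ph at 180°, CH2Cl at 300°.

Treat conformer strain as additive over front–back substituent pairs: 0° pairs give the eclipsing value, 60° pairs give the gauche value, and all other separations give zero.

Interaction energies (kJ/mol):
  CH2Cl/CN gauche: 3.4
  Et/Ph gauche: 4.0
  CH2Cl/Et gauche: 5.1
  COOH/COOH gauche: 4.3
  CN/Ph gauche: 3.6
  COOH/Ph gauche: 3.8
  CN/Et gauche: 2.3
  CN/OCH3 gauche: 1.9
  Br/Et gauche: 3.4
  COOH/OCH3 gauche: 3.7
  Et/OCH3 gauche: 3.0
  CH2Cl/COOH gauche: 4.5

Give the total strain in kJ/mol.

21.9 kJ/mol

This conformer is staggered. CN at 0° is gauche with OCH3 at 60° (1.9); CN at 0° is gauche with CH2Cl at 300° (3.4); COOH at 120° is gauche with OCH3 at 60° (3.7); COOH at 120° is gauche with Ph at 180° (3.8); Et at 240° is gauche with Ph at 180° (4.0); Et at 240° is gauche with CH2Cl at 300° (5.1). Total 21.9 kJ/mol.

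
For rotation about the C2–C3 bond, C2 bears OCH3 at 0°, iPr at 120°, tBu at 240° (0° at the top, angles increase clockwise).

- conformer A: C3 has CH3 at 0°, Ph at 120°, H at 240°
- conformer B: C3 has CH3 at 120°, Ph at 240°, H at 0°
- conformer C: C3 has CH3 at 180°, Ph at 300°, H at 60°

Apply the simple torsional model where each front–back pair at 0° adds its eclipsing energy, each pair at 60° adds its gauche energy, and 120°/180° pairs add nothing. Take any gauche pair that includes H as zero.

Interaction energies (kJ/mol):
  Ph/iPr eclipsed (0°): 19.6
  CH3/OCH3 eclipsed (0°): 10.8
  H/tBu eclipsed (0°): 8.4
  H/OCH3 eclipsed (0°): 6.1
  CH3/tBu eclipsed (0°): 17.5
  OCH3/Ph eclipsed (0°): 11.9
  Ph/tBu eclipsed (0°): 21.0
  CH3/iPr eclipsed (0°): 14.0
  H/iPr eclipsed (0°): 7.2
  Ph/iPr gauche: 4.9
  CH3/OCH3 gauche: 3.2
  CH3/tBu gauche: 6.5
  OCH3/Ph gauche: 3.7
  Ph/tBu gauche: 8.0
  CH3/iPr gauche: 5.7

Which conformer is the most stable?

C

A is eclipsed. OCH3 at 0° is eclipsed with CH3 at 0° (10.8); iPr at 120° is eclipsed with Ph at 120° (19.6); tBu at 240° is eclipsed with H at 240° (8.4). Total 38.8 kJ/mol.
B is eclipsed. OCH3 at 0° is eclipsed with H at 0° (6.1); iPr at 120° is eclipsed with CH3 at 120° (14.0); tBu at 240° is eclipsed with Ph at 240° (21.0). Total 41.1 kJ/mol.
C is staggered. OCH3 at 0° is gauche with Ph at 300° (3.7); iPr at 120° is gauche with CH3 at 180° (5.7); tBu at 240° is gauche with CH3 at 180° (6.5); tBu at 240° is gauche with Ph at 300° (8.0). Total 23.9 kJ/mol.
C has the lowest total (23.9 kJ/mol).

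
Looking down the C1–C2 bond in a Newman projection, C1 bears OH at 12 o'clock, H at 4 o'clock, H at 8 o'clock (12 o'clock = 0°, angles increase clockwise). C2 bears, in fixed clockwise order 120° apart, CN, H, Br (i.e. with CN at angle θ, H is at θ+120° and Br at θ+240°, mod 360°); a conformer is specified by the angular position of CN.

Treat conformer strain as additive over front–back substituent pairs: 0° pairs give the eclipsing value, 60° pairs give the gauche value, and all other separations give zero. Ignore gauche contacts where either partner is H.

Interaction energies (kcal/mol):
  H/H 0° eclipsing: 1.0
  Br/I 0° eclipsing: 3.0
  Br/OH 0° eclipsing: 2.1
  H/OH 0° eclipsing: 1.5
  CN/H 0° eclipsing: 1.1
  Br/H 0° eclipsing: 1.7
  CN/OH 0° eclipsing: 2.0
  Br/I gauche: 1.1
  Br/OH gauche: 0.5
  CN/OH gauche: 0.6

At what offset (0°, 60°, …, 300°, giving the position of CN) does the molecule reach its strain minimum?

180°

CN at 0° is eclipsed. OH at 0° is eclipsed with CN at 0° (2.0); H at 120° is eclipsed with H at 120° (1.0); H at 240° is eclipsed with Br at 240° (1.7). Total 4.7 kcal/mol.
CN at 60° is staggered. OH at 0° is gauche with CN at 60° (0.6); OH at 0° is gauche with Br at 300° (0.5). Total 1.1 kcal/mol.
CN at 120° is eclipsed. OH at 0° is eclipsed with Br at 0° (2.1); H at 120° is eclipsed with CN at 120° (1.1); H at 240° is eclipsed with H at 240° (1.0). Total 4.2 kcal/mol.
CN at 180° is staggered. OH at 0° is gauche with Br at 60° (0.5). Total 0.5 kcal/mol.
CN at 240° is eclipsed. OH at 0° is eclipsed with H at 0° (1.5); H at 120° is eclipsed with Br at 120° (1.7); H at 240° is eclipsed with CN at 240° (1.1). Total 4.3 kcal/mol.
CN at 300° is staggered. OH at 0° is gauche with CN at 300° (0.6). Total 0.6 kcal/mol.
The minimum (0.5 kcal/mol) occurs with CN at 180°.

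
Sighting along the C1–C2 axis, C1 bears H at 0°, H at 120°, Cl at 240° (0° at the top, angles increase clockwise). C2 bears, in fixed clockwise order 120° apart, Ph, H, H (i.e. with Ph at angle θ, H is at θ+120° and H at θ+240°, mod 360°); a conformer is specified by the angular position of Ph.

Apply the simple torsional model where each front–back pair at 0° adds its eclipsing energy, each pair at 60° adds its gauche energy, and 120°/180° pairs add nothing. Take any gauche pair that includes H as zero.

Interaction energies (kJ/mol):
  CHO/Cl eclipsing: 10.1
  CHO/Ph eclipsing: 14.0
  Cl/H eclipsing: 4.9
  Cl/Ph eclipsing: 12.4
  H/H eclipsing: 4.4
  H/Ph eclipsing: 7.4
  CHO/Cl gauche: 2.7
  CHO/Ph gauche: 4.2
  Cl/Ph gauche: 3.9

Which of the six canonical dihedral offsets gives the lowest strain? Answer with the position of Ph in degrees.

60°

Ph at 0° (eclipsed): H–Ph eclipsed, H–H eclipsed, Cl–H eclipsed; 7.4 + 4.4 + 4.9 = 16.7 kJ/mol.
Ph at 60° (staggered): no non-H gauche contacts → 0.0 kJ/mol.
Ph at 120° (eclipsed): H–H eclipsed, H–Ph eclipsed, Cl–H eclipsed; 4.4 + 7.4 + 4.9 = 16.7 kJ/mol.
Ph at 180° (staggered): Cl–Ph gauche; 3.9 = 3.9 kJ/mol.
Ph at 240° (eclipsed): H–H eclipsed, H–H eclipsed, Cl–Ph eclipsed; 4.4 + 4.4 + 12.4 = 21.2 kJ/mol.
Ph at 300° (staggered): Cl–Ph gauche; 3.9 = 3.9 kJ/mol.
The minimum (0.0 kJ/mol) occurs with Ph at 60°.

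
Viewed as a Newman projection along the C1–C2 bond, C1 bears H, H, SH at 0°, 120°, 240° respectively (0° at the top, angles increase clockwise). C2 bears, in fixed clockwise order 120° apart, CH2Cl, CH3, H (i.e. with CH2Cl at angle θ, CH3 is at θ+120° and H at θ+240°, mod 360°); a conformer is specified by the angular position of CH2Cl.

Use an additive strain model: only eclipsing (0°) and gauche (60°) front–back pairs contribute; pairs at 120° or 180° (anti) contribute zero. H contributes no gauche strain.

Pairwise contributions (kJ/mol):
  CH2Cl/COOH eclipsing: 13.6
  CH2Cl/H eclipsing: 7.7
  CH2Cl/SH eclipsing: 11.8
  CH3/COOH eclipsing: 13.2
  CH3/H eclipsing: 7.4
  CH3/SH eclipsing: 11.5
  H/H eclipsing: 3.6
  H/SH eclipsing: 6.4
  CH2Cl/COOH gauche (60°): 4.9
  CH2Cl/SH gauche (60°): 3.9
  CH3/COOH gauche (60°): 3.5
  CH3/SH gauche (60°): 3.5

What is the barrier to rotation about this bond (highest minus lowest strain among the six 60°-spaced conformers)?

CH2Cl at 0° (eclipsed): H–CH2Cl eclipsed, H–CH3 eclipsed, SH–H eclipsed; 7.7 + 7.4 + 6.4 = 21.5 kJ/mol.
CH2Cl at 60° (staggered): SH–CH3 gauche; 3.5 = 3.5 kJ/mol.
CH2Cl at 120° (eclipsed): H–H eclipsed, H–CH2Cl eclipsed, SH–CH3 eclipsed; 3.6 + 7.7 + 11.5 = 22.8 kJ/mol.
CH2Cl at 180° (staggered): SH–CH2Cl gauche, SH–CH3 gauche; 3.9 + 3.5 = 7.4 kJ/mol.
CH2Cl at 240° (eclipsed): H–CH3 eclipsed, H–H eclipsed, SH–CH2Cl eclipsed; 7.4 + 3.6 + 11.8 = 22.8 kJ/mol.
CH2Cl at 300° (staggered): SH–CH2Cl gauche; 3.9 = 3.9 kJ/mol.
Max at 120° (22.8 kJ/mol), min at 60° (3.5 kJ/mol); barrier = 19.3 kJ/mol.

19.3 kJ/mol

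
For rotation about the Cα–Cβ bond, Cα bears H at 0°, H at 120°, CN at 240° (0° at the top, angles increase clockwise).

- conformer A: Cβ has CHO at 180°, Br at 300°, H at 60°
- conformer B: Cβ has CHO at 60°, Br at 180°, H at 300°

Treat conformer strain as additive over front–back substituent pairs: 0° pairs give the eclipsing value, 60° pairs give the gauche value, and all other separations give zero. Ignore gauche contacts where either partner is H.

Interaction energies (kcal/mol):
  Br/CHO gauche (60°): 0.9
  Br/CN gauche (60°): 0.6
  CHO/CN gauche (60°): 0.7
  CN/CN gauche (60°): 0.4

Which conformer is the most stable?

A (staggered): CN–CHO gauche, CN–Br gauche; 0.7 + 0.6 = 1.3 kcal/mol.
B (staggered): CN–Br gauche; 0.6 = 0.6 kcal/mol.
B has the lowest total (0.6 kcal/mol).

B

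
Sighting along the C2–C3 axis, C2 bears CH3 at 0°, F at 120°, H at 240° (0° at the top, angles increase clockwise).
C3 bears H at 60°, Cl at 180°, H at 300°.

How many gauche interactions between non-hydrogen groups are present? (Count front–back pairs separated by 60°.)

1

Non-H gauche pairs: F(120°)/Cl(180°) — 1 interaction.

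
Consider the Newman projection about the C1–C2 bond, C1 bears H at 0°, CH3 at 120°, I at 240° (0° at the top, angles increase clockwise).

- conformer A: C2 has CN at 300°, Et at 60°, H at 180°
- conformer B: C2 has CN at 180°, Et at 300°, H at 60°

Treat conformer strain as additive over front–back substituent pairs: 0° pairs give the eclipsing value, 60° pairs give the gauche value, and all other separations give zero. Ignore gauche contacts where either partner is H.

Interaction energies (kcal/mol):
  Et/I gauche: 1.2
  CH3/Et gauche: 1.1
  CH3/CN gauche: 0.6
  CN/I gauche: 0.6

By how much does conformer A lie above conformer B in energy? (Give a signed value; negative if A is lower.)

-0.7 kcal/mol

A (staggered): CH3–Et gauche, I–CN gauche; 1.1 + 0.6 = 1.7 kcal/mol.
B (staggered): CH3–CN gauche, I–CN gauche, I–Et gauche; 0.6 + 0.6 + 1.2 = 2.4 kcal/mol.
E(A) − E(B) = 1.7 − 2.4 = -0.7 kcal/mol.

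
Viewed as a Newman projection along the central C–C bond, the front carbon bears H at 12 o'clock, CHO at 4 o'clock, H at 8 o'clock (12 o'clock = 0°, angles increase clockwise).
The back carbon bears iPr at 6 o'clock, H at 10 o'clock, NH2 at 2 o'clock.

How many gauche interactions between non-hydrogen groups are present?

2

Non-H gauche pairs: CHO(120°)/iPr(180°); CHO(120°)/NH2(60°) — 2 interactions.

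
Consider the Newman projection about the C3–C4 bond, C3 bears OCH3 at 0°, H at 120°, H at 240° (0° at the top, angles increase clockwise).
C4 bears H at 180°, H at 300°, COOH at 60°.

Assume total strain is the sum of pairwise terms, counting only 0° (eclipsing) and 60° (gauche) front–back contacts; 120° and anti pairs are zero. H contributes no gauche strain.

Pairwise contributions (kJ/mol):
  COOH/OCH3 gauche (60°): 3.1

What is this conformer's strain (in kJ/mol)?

This conformer is staggered. OCH3 at 0° is gauche with COOH at 60° (3.1). Total 3.1 kJ/mol.

3.1 kJ/mol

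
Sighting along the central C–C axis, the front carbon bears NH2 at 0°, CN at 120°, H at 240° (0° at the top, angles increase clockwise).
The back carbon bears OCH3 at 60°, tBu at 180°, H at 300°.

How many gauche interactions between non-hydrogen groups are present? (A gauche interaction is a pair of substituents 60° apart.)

3

Non-H gauche pairs: NH2(0°)/OCH3(60°); CN(120°)/OCH3(60°); CN(120°)/tBu(180°) — 3 interactions.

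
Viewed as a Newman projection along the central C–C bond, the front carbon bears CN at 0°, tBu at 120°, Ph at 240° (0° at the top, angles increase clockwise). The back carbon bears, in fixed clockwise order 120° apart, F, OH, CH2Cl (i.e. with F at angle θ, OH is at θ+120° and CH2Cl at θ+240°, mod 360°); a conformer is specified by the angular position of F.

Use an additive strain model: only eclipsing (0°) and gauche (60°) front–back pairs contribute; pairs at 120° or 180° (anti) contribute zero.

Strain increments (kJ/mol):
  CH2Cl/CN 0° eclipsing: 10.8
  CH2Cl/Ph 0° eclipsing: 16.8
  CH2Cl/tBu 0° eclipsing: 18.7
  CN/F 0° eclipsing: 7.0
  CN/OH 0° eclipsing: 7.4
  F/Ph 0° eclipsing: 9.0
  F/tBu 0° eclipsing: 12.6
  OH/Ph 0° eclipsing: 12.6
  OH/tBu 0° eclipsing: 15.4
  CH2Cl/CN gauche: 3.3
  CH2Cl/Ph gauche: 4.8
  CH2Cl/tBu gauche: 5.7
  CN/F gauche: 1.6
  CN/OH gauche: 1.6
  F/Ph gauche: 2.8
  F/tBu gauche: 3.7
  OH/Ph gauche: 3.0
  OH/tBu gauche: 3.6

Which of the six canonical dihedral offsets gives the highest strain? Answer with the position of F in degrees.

0°

F at 0° (eclipsed): CN(0°)/F(0°) eclipsed 7.0; tBu(120°)/OH(120°) eclipsed 15.4; Ph(240°)/CH2Cl(240°) eclipsed 16.8 → 39.2 kJ/mol.
F at 60° (staggered): CN(0°)/F(60°) gauche 1.6; CN(0°)/CH2Cl(300°) gauche 3.3; tBu(120°)/F(60°) gauche 3.7; tBu(120°)/OH(180°) gauche 3.6; Ph(240°)/OH(180°) gauche 3.0; Ph(240°)/CH2Cl(300°) gauche 4.8 → 20.0 kJ/mol.
F at 120° (eclipsed): CN(0°)/CH2Cl(0°) eclipsed 10.8; tBu(120°)/F(120°) eclipsed 12.6; Ph(240°)/OH(240°) eclipsed 12.6 → 36.0 kJ/mol.
F at 180° (staggered): CN(0°)/OH(300°) gauche 1.6; CN(0°)/CH2Cl(60°) gauche 3.3; tBu(120°)/F(180°) gauche 3.7; tBu(120°)/CH2Cl(60°) gauche 5.7; Ph(240°)/F(180°) gauche 2.8; Ph(240°)/OH(300°) gauche 3.0 → 20.1 kJ/mol.
F at 240° (eclipsed): CN(0°)/OH(0°) eclipsed 7.4; tBu(120°)/CH2Cl(120°) eclipsed 18.7; Ph(240°)/F(240°) eclipsed 9.0 → 35.1 kJ/mol.
F at 300° (staggered): CN(0°)/F(300°) gauche 1.6; CN(0°)/OH(60°) gauche 1.6; tBu(120°)/OH(60°) gauche 3.6; tBu(120°)/CH2Cl(180°) gauche 5.7; Ph(240°)/F(300°) gauche 2.8; Ph(240°)/CH2Cl(180°) gauche 4.8 → 20.1 kJ/mol.
The maximum (39.2 kJ/mol) occurs with F at 0°.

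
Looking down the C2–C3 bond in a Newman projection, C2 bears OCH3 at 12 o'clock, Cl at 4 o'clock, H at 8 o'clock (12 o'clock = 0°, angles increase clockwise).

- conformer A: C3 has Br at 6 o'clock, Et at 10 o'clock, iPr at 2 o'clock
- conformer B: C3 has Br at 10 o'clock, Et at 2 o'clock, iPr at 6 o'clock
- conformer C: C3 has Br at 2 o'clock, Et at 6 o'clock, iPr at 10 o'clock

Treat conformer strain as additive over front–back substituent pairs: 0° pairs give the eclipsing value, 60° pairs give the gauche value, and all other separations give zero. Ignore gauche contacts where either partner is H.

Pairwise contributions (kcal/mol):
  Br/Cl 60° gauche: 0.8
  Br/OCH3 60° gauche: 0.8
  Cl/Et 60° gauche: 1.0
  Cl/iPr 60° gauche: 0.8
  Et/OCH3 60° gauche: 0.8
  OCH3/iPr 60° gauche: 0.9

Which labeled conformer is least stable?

A (staggered): OCH3(0°)/Et(300°) gauche 0.8; OCH3(0°)/iPr(60°) gauche 0.9; Cl(120°)/Br(180°) gauche 0.8; Cl(120°)/iPr(60°) gauche 0.8 → 3.3 kcal/mol.
B (staggered): OCH3(0°)/Br(300°) gauche 0.8; OCH3(0°)/Et(60°) gauche 0.8; Cl(120°)/Et(60°) gauche 1.0; Cl(120°)/iPr(180°) gauche 0.8 → 3.4 kcal/mol.
C (staggered): OCH3(0°)/Br(60°) gauche 0.8; OCH3(0°)/iPr(300°) gauche 0.9; Cl(120°)/Br(60°) gauche 0.8; Cl(120°)/Et(180°) gauche 1.0 → 3.5 kcal/mol.
C has the highest total (3.5 kcal/mol).

C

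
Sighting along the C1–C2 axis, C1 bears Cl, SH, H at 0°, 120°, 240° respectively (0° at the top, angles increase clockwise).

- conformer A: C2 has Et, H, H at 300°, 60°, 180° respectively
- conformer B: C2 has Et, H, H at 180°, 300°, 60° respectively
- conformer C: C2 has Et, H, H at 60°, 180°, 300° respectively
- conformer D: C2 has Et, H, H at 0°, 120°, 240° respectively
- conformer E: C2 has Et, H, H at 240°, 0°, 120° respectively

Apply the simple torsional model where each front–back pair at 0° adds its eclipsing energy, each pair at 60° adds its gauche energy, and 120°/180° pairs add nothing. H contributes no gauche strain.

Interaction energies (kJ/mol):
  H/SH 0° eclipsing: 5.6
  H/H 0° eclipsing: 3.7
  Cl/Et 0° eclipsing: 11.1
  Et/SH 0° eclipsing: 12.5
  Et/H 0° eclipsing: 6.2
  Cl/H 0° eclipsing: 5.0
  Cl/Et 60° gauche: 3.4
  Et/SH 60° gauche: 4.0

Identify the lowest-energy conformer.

A (staggered): Cl(0°)/Et(300°) gauche 3.4 → 3.4 kJ/mol.
B (staggered): SH(120°)/Et(180°) gauche 4.0 → 4.0 kJ/mol.
C (staggered): Cl(0°)/Et(60°) gauche 3.4; SH(120°)/Et(60°) gauche 4.0 → 7.4 kJ/mol.
D (eclipsed): Cl(0°)/Et(0°) eclipsed 11.1; SH(120°)/H(120°) eclipsed 5.6; H(240°)/H(240°) eclipsed 3.7 → 20.4 kJ/mol.
E (eclipsed): Cl(0°)/H(0°) eclipsed 5.0; SH(120°)/H(120°) eclipsed 5.6; H(240°)/Et(240°) eclipsed 6.2 → 16.8 kJ/mol.
A has the lowest total (3.4 kJ/mol).

A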